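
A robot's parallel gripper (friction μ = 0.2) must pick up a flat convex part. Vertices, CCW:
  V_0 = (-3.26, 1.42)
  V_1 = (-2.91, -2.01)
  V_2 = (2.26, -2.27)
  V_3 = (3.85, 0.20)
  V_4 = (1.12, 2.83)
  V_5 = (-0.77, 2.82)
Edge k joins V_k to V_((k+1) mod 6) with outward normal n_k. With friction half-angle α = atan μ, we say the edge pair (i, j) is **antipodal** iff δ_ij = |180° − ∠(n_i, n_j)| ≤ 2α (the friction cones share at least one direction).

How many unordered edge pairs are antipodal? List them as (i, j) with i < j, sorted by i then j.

count = 1; pairs: (1,4)

α = atan 0.2 = 11.31°;  2α = 22.62°
n_0 = (-0.9948, -0.1015)
n_1 = (-0.0502, -0.9987)
n_2 = (+0.8408, -0.5413)
n_3 = (+0.6938, +0.7202)
n_4 = (-0.0053, +1.0000)
n_5 = (-0.4901, +0.8717)
  (0,1): δ = 98.71°  ·
  (0,2): δ = 38.60°  ·
  (0,3): δ = 40.24°  ·
  (0,4): δ = 84.48°  ·
  (0,5): δ = 113.52°  ·
  (1,2): δ = 119.89°  ·
  (1,3): δ = 41.05°  ·
  (1,4): δ = 3.18°  ✓
  (1,5): δ = 32.23°  ·
  (2,3): δ = 101.16°  ·
  (2,4): δ = 56.93°  ·
  (2,5): δ = 27.88°  ·
  (3,4): δ = 135.77°  ·
  (3,5): δ = 106.72°  ·
  (4,5): δ = 150.96°  ·
antipodal pairs: 1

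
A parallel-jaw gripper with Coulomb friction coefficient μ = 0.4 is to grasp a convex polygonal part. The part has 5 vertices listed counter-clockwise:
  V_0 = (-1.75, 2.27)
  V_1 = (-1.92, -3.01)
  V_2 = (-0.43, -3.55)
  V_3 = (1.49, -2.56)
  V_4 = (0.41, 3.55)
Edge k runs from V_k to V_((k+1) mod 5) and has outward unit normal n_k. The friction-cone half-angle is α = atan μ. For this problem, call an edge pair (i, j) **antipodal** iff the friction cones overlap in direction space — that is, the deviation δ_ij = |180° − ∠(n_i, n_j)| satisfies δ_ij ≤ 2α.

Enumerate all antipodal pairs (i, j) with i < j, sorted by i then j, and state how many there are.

count = 2; pairs: (0,3), (2,4)

α = atan 0.4 = 21.80°;  2α = 43.60°
n_0 = (-0.9995, +0.0322)
n_1 = (-0.3407, -0.9402)
n_2 = (+0.4583, -0.8888)
n_3 = (+0.9847, +0.1741)
n_4 = (-0.5098, +0.8603)
  (0,1): δ = 108.08°  ·
  (0,2): δ = 60.88°  ·
  (0,3): δ = 11.87°  ✓
  (0,4): δ = 122.49°  ·
  (1,2): δ = 132.80°  ·
  (1,3): δ = 60.05°  ·
  (1,4): δ = 50.57°  ·
  (2,3): δ = 107.25°  ·
  (2,4): δ = 3.37°  ✓
  (3,4): δ = 69.37°  ·
antipodal pairs: 2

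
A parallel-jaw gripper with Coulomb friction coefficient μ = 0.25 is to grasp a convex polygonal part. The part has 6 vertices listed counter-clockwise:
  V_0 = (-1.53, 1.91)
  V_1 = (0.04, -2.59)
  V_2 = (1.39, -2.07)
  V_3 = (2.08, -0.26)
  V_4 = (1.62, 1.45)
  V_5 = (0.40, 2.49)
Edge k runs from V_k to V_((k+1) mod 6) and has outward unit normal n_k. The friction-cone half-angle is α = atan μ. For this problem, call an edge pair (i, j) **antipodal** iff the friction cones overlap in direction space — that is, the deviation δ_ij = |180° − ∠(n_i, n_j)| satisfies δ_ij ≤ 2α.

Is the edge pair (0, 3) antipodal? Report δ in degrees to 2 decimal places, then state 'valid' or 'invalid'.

δ = 4.18°, valid

α = atan 0.25 = 14.04°;  2α = 28.07°
edge 0: e_0 = (+1.57, -4.50);  n_0 = (-0.9442, -0.3294)
edge 3: e_3 = (-0.46, +1.71);  n_3 = (+0.9657, +0.2598)
∠(n_0, n_3) = 175.82°
δ = |180° − 175.82°| = 4.18°
4.18° ≤ 2α = 28.07°  →  valid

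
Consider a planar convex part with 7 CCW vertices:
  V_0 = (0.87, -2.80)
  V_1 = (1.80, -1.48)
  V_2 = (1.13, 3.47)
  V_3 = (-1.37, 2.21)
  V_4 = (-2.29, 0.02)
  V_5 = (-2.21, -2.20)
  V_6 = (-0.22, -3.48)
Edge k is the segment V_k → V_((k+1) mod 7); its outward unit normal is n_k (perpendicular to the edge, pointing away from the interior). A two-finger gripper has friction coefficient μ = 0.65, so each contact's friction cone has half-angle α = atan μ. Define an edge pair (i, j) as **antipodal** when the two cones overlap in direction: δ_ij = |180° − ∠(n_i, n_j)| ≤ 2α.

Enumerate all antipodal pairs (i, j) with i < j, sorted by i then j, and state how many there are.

count = 10; pairs: (0,2), (0,3), (0,4), (1,3), (1,4), (1,5), (2,5), (2,6), (3,6), (4,6)

α = atan 0.65 = 33.02°;  2α = 66.05°
n_0 = (+0.8175, -0.5760)
n_1 = (+0.9910, +0.1341)
n_2 = (-0.4501, +0.8930)
n_3 = (-0.9220, +0.3873)
n_4 = (-0.9994, -0.0360)
n_5 = (-0.5410, -0.8410)
n_6 = (+0.5293, -0.8484)
  (0,1): δ = 137.13°  ·
  (0,2): δ = 28.09°  ✓
  (0,3): δ = 12.38°  ✓
  (0,4): δ = 37.23°  ✓
  (0,5): δ = 92.42°  ·
  (0,6): δ = 157.12°  ·
  (1,2): δ = 70.96°  ·
  (1,3): δ = 30.50°  ✓
  (1,4): δ = 5.64°  ✓
  (1,5): δ = 49.54°  ✓
  (1,6): δ = 114.25°  ·
  (2,3): δ = 139.53°  ·
  (2,4): δ = 114.68°  ·
  (2,5): δ = 59.50°  ✓
  (2,6): δ = 5.21°  ✓
  (3,4): δ = 155.15°  ·
  (3,5): δ = 99.96°  ·
  (3,6): δ = 35.26°  ✓
  (4,5): δ = 124.81°  ·
  (4,6): δ = 60.11°  ✓
  (5,6): δ = 115.29°  ·
antipodal pairs: 10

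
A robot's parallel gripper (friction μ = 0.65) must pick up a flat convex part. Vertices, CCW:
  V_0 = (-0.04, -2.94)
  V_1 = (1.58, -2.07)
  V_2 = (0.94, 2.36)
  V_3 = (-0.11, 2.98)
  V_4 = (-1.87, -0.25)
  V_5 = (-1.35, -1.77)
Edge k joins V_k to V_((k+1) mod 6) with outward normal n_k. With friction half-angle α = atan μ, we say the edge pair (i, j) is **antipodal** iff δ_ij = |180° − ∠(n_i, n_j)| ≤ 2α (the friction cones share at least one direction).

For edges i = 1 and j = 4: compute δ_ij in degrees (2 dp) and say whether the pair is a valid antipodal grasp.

δ = 10.67°, valid

α = atan 0.65 = 33.02°;  2α = 66.05°
edge 1: e_1 = (-0.64, +4.43);  n_1 = (+0.9897, +0.1430)
edge 4: e_4 = (+0.52, -1.52);  n_4 = (-0.9462, -0.3237)
∠(n_1, n_4) = 169.33°
δ = |180° − 169.33°| = 10.67°
10.67° ≤ 2α = 66.05°  →  valid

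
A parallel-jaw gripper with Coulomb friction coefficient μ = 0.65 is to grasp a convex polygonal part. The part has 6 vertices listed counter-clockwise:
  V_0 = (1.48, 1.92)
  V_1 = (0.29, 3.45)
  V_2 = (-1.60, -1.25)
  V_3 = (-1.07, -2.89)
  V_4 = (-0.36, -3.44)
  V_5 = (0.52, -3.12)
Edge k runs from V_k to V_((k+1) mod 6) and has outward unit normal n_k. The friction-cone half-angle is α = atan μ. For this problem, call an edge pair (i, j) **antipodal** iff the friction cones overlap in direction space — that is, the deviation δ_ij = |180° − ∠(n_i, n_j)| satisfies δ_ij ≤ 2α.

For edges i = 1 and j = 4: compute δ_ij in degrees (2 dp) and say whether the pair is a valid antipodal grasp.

α = atan 0.65 = 33.02°;  2α = 66.05°
edge 1: e_1 = (-1.89, -4.70);  n_1 = (-0.9278, +0.3731)
edge 4: e_4 = (+0.88, +0.32);  n_4 = (+0.3417, -0.9398)
∠(n_1, n_4) = 131.89°
δ = |180° − 131.89°| = 48.11°
48.11° ≤ 2α = 66.05°  →  valid

δ = 48.11°, valid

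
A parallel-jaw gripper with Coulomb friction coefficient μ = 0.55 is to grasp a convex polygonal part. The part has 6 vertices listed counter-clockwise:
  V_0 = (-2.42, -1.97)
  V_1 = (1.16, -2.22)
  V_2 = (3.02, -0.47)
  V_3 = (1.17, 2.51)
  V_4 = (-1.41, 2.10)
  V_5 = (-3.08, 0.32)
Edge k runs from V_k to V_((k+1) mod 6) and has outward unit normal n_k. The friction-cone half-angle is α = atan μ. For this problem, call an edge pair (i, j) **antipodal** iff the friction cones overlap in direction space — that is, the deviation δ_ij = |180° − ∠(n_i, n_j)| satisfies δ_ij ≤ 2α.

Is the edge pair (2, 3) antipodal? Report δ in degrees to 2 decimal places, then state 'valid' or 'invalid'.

α = atan 0.55 = 28.81°;  2α = 57.62°
edge 2: e_2 = (-1.85, +2.98);  n_2 = (+0.8496, +0.5274)
edge 3: e_3 = (-2.58, -0.41);  n_3 = (-0.1569, +0.9876)
∠(n_2, n_3) = 67.20°
δ = |180° − 67.20°| = 112.80°
112.80° > 2α = 57.62°  →  invalid

δ = 112.80°, invalid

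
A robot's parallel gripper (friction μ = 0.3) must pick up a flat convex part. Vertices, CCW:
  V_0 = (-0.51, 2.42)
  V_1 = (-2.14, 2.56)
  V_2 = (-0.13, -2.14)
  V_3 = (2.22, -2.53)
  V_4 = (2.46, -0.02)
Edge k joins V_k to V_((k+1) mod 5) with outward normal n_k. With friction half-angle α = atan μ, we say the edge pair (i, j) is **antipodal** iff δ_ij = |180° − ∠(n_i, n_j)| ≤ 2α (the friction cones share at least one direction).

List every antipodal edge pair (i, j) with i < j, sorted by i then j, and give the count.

α = atan 0.3 = 16.70°;  2α = 33.40°
n_0 = (+0.0856, +0.9963)
n_1 = (-0.9194, -0.3932)
n_2 = (-0.1637, -0.9865)
n_3 = (+0.9955, -0.0952)
n_4 = (+0.6348, +0.7727)
  (0,1): δ = 61.94°  ·
  (0,2): δ = 4.51°  ✓
  (0,3): δ = 89.45°  ·
  (0,4): δ = 145.50°  ·
  (1,2): δ = 122.58°  ·
  (1,3): δ = 28.62°  ✓
  (1,4): δ = 27.44°  ✓
  (2,3): δ = 86.04°  ·
  (2,4): δ = 29.98°  ✓
  (3,4): δ = 123.94°  ·
antipodal pairs: 4

count = 4; pairs: (0,2), (1,3), (1,4), (2,4)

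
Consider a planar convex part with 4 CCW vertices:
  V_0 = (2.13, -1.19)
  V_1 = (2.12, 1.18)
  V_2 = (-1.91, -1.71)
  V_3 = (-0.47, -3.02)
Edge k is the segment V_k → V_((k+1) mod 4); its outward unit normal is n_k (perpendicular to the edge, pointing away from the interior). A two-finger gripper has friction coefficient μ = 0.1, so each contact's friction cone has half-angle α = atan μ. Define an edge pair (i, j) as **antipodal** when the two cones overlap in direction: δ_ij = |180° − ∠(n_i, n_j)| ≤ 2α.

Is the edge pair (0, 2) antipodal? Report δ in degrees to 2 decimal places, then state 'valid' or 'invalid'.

α = atan 0.1 = 5.71°;  2α = 11.42°
edge 0: e_0 = (-0.01, +2.37);  n_0 = (+1.0000, +0.0042)
edge 2: e_2 = (+1.44, -1.31);  n_2 = (-0.6729, -0.7397)
∠(n_0, n_2) = 132.54°
δ = |180° − 132.54°| = 47.46°
47.46° > 2α = 11.42°  →  invalid

δ = 47.46°, invalid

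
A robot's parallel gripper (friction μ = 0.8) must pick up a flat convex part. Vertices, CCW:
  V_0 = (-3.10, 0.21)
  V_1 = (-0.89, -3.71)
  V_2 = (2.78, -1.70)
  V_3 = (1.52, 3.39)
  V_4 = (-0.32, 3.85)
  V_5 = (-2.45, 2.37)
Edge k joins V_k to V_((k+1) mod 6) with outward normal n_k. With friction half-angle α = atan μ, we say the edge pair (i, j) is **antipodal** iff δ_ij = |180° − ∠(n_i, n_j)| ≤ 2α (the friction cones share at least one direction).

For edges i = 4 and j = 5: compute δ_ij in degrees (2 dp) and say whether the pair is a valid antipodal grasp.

δ = 141.54°, invalid

α = atan 0.8 = 38.66°;  2α = 77.32°
edge 4: e_4 = (-2.13, -1.48);  n_4 = (-0.5706, +0.8212)
edge 5: e_5 = (-0.65, -2.16);  n_5 = (-0.9576, +0.2882)
∠(n_4, n_5) = 38.46°
δ = |180° − 38.46°| = 141.54°
141.54° > 2α = 77.32°  →  invalid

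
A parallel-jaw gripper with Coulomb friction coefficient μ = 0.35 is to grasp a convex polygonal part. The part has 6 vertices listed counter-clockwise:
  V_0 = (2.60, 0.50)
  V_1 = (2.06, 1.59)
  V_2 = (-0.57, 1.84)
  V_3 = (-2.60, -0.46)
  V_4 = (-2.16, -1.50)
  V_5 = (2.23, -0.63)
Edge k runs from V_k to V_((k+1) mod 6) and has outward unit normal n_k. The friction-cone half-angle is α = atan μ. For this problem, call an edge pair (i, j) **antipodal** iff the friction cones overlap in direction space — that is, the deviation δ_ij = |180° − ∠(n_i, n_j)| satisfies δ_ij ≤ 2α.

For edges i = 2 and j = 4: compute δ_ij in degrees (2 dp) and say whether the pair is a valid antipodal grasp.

α = atan 0.35 = 19.29°;  2α = 38.58°
edge 2: e_2 = (-2.03, -2.30);  n_2 = (-0.7497, +0.6617)
edge 4: e_4 = (+4.39, +0.87);  n_4 = (+0.1944, -0.9809)
∠(n_2, n_4) = 142.64°
δ = |180° − 142.64°| = 37.36°
37.36° ≤ 2α = 38.58°  →  valid

δ = 37.36°, valid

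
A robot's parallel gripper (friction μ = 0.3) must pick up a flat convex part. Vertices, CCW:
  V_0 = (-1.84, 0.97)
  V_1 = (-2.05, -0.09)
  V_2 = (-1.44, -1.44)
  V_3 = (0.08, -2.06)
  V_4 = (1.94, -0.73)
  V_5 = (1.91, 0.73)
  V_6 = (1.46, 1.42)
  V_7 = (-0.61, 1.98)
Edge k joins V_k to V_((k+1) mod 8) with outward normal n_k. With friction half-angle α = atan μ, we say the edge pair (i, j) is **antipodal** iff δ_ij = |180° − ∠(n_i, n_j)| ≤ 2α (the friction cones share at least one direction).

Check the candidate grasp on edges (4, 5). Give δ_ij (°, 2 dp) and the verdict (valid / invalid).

α = atan 0.3 = 16.70°;  2α = 33.40°
edge 4: e_4 = (-0.03, +1.46);  n_4 = (+0.9998, +0.0205)
edge 5: e_5 = (-0.45, +0.69);  n_5 = (+0.8376, +0.5463)
∠(n_4, n_5) = 31.93°
δ = |180° − 31.93°| = 148.07°
148.07° > 2α = 33.40°  →  invalid

δ = 148.07°, invalid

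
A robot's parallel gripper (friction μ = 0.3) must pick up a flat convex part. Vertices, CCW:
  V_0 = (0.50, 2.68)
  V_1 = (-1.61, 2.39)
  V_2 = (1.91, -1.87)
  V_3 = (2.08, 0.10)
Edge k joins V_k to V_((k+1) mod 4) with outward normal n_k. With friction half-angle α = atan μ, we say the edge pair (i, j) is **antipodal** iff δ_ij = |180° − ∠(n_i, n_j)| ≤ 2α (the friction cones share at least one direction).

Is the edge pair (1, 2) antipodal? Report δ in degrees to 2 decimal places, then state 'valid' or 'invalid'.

α = atan 0.3 = 16.70°;  2α = 33.40°
edge 1: e_1 = (+3.52, -4.26);  n_1 = (-0.7709, -0.6370)
edge 2: e_2 = (+0.17, +1.97);  n_2 = (+0.9963, -0.0860)
∠(n_1, n_2) = 135.50°
δ = |180° − 135.50°| = 44.50°
44.50° > 2α = 33.40°  →  invalid

δ = 44.50°, invalid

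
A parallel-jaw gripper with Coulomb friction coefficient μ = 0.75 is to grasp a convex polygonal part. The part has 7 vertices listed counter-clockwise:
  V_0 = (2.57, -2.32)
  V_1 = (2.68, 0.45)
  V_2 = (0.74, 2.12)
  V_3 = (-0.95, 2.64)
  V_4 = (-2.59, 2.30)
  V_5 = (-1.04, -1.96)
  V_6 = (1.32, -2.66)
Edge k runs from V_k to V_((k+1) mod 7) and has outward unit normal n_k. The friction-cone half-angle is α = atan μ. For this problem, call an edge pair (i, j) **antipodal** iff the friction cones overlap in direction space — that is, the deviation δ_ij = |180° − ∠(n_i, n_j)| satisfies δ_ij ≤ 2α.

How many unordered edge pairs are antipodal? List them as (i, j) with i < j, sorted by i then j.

α = atan 0.75 = 36.87°;  2α = 73.74°
n_0 = (+0.9992, -0.0397)
n_1 = (+0.6524, +0.7579)
n_2 = (+0.2941, +0.9558)
n_3 = (-0.2030, +0.9792)
n_4 = (-0.9397, -0.3419)
n_5 = (-0.2844, -0.9587)
n_6 = (+0.2625, -0.9649)
  (0,1): δ = 128.45°  ·
  (0,2): δ = 104.83°  ·
  (0,3): δ = 76.01°  ·
  (0,4): δ = 22.27°  ✓
  (0,5): δ = 75.75°  ·
  (0,6): δ = 107.49°  ·
  (1,2): δ = 156.38°  ·
  (1,3): δ = 127.56°  ·
  (1,4): δ = 29.28°  ✓
  (1,5): δ = 24.20°  ✓
  (1,6): δ = 55.94°  ✓
  (2,3): δ = 151.18°  ·
  (2,4): δ = 52.90°  ✓
  (2,5): δ = 0.58°  ✓
  (2,6): δ = 32.32°  ✓
  (3,4): δ = 81.72°  ·
  (3,5): δ = 28.23°  ✓
  (3,6): δ = 3.50°  ✓
  (4,5): δ = 126.51°  ·
  (4,6): δ = 94.78°  ·
  (5,6): δ = 148.26°  ·
antipodal pairs: 9

count = 9; pairs: (0,4), (1,4), (1,5), (1,6), (2,4), (2,5), (2,6), (3,5), (3,6)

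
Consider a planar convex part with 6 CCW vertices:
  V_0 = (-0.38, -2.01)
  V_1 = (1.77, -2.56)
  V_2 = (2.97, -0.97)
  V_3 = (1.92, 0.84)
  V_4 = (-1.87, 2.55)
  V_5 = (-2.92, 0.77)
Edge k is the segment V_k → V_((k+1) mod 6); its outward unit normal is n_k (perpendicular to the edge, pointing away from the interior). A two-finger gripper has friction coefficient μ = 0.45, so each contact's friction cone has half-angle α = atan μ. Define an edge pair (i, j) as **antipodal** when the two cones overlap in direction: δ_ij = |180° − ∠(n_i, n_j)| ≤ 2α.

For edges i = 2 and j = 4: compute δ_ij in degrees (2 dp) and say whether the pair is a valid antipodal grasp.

α = atan 0.45 = 24.23°;  2α = 48.46°
edge 2: e_2 = (-1.05, +1.81);  n_2 = (+0.8650, +0.5018)
edge 4: e_4 = (-1.05, -1.78);  n_4 = (-0.8613, +0.5081)
∠(n_2, n_4) = 119.35°
δ = |180° − 119.35°| = 60.65°
60.65° > 2α = 48.46°  →  invalid

δ = 60.65°, invalid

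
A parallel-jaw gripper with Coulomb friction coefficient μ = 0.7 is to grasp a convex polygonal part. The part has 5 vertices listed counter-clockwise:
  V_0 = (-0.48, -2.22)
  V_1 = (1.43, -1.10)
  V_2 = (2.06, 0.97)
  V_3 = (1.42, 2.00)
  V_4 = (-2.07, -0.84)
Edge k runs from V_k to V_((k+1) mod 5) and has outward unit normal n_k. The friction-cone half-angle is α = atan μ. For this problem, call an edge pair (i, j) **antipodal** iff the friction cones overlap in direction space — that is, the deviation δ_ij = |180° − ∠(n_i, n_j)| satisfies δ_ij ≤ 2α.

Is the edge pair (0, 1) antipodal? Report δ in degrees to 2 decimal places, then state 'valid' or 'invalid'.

δ = 137.31°, invalid

α = atan 0.7 = 34.99°;  2α = 69.98°
edge 0: e_0 = (+1.91, +1.12);  n_0 = (+0.5058, -0.8626)
edge 1: e_1 = (+0.63, +2.07);  n_1 = (+0.9567, -0.2912)
∠(n_0, n_1) = 42.69°
δ = |180° − 42.69°| = 137.31°
137.31° > 2α = 69.98°  →  invalid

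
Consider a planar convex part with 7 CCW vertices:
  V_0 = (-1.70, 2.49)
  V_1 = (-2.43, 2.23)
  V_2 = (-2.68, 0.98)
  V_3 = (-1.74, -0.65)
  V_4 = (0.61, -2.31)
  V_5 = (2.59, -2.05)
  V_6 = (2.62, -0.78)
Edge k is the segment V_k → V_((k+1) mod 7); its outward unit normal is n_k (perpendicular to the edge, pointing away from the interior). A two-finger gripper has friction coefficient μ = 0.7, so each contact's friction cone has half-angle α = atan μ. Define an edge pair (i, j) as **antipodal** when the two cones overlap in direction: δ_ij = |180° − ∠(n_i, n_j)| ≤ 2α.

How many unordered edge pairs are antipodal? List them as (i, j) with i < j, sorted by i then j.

count = 10; pairs: (0,3), (0,4), (0,5), (1,5), (1,6), (2,5), (2,6), (3,5), (3,6), (4,6)

α = atan 0.7 = 34.99°;  2α = 69.98°
n_0 = (-0.3355, +0.9420)
n_1 = (-0.9806, +0.1961)
n_2 = (-0.8663, -0.4996)
n_3 = (-0.5770, -0.8168)
n_4 = (+0.1302, -0.9915)
n_5 = (+0.9997, -0.0236)
n_6 = (+0.6035, +0.7973)
  (0,1): δ = 120.91°  ·
  (0,2): δ = 79.63°  ·
  (0,3): δ = 54.84°  ✓
  (0,4): δ = 12.12°  ✓
  (0,5): δ = 69.04°  ✓
  (0,6): δ = 123.27°  ·
  (1,2): δ = 138.72°  ·
  (1,3): δ = 113.93°  ·
  (1,4): δ = 71.21°  ·
  (1,5): δ = 9.96°  ✓
  (1,6): δ = 64.19°  ✓
  (2,3): δ = 155.21°  ·
  (2,4): δ = 112.49°  ·
  (2,5): δ = 31.32°  ✓
  (2,6): δ = 22.90°  ✓
  (3,4): δ = 137.28°  ·
  (3,5): δ = 56.12°  ✓
  (3,6): δ = 1.89°  ✓
  (4,5): δ = 98.83°  ·
  (4,6): δ = 44.60°  ✓
  (5,6): δ = 125.77°  ·
antipodal pairs: 10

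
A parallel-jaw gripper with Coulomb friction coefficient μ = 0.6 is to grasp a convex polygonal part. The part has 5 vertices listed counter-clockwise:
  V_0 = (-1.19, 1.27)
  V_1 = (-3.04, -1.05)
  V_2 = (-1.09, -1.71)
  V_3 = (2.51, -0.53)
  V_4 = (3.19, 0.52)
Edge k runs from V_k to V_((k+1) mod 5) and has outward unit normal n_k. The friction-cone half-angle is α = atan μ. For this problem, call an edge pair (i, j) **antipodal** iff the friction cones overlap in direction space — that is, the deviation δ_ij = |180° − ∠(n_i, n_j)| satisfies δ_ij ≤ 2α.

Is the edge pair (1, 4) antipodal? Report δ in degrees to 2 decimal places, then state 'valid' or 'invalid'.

α = atan 0.6 = 30.96°;  2α = 61.93°
edge 1: e_1 = (+1.95, -0.66);  n_1 = (-0.3206, -0.9472)
edge 4: e_4 = (-4.38, +0.75);  n_4 = (+0.1688, +0.9857)
∠(n_1, n_4) = 171.02°
δ = |180° − 171.02°| = 8.98°
8.98° ≤ 2α = 61.93°  →  valid

δ = 8.98°, valid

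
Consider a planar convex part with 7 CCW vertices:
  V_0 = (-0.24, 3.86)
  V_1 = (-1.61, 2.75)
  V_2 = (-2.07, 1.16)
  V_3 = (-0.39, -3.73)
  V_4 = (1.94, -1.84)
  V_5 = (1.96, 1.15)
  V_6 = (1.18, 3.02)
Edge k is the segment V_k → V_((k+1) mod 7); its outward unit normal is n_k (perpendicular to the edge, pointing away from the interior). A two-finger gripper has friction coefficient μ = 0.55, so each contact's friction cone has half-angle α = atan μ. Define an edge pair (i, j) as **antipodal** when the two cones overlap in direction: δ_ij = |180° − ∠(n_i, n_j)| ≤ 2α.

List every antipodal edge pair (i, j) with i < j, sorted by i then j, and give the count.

α = atan 0.55 = 28.81°;  2α = 57.62°
n_0 = (-0.6295, +0.7770)
n_1 = (-0.9606, +0.2779)
n_2 = (-0.9457, -0.3249)
n_3 = (+0.6300, -0.7766)
n_4 = (+1.0000, -0.0067)
n_5 = (+0.9229, +0.3850)
n_6 = (+0.5091, +0.8607)
  (0,1): δ = 145.15°  ·
  (0,2): δ = 110.05°  ·
  (0,3): δ = 0.03°  ✓
  (0,4): δ = 50.60°  ✓
  (0,5): δ = 73.63°  ·
  (0,6): δ = 110.38°  ·
  (1,2): δ = 144.90°  ·
  (1,3): δ = 34.82°  ✓
  (1,4): δ = 15.75°  ✓
  (1,5): δ = 38.78°  ✓
  (1,6): δ = 75.53°  ·
  (2,3): δ = 69.91°  ·
  (2,4): δ = 19.34°  ✓
  (2,5): δ = 3.68°  ✓
  (2,6): δ = 40.43°  ✓
  (3,4): δ = 129.43°  ·
  (3,5): δ = 106.41°  ·
  (3,6): δ = 69.65°  ·
  (4,5): δ = 156.98°  ·
  (4,6): δ = 120.22°  ·
  (5,6): δ = 143.25°  ·
antipodal pairs: 8

count = 8; pairs: (0,3), (0,4), (1,3), (1,4), (1,5), (2,4), (2,5), (2,6)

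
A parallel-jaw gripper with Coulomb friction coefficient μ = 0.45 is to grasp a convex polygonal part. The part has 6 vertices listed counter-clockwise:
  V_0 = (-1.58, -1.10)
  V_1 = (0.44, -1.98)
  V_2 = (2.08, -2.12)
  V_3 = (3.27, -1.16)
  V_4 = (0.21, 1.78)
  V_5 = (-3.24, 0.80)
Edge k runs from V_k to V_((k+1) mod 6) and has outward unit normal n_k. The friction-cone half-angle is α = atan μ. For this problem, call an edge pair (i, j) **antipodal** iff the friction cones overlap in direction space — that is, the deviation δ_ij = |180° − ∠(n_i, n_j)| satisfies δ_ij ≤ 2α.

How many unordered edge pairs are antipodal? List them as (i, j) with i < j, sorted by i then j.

count = 6; pairs: (0,3), (0,4), (1,3), (1,4), (2,4), (3,5)

α = atan 0.45 = 24.23°;  2α = 48.46°
n_0 = (-0.3994, -0.9168)
n_1 = (-0.0851, -0.9964)
n_2 = (+0.6279, -0.7783)
n_3 = (+0.6928, +0.7211)
n_4 = (-0.2732, +0.9619)
n_5 = (-0.7531, -0.6579)
  (0,1): δ = 161.34°  ·
  (0,2): δ = 117.57°  ·
  (0,3): δ = 20.31°  ✓
  (0,4): δ = 39.40°  ✓
  (0,5): δ = 154.68°  ·
  (1,2): δ = 136.23°  ·
  (1,3): δ = 38.97°  ✓
  (1,4): δ = 20.74°  ✓
  (1,5): δ = 136.02°  ·
  (2,3): δ = 82.75°  ·
  (2,4): δ = 23.04°  ✓
  (2,5): δ = 92.25°  ·
  (3,4): δ = 120.29°  ·
  (3,5): δ = 5.00°  ✓
  (4,5): δ = 64.71°  ·
antipodal pairs: 6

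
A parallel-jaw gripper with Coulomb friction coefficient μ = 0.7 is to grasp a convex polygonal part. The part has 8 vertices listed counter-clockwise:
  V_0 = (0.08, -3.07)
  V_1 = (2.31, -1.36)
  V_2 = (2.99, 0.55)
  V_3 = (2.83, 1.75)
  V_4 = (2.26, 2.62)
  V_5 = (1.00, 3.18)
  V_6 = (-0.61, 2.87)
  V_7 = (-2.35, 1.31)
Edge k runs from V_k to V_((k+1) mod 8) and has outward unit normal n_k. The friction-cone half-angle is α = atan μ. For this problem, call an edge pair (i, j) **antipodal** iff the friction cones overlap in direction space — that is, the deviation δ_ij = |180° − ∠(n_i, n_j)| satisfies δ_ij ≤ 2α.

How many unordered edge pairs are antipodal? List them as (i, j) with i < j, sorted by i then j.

count = 10; pairs: (0,4), (0,5), (0,6), (1,5), (1,6), (1,7), (2,6), (2,7), (3,7), (4,7)

α = atan 0.7 = 34.99°;  2α = 69.98°
n_0 = (+0.6085, -0.7935)
n_1 = (+0.9421, -0.3354)
n_2 = (+0.9912, +0.1322)
n_3 = (+0.8365, +0.5480)
n_4 = (+0.4061, +0.9138)
n_5 = (-0.1891, +0.9820)
n_6 = (-0.6675, +0.7446)
n_7 = (-0.8744, -0.4851)
  (0,1): δ = 147.08°  ·
  (0,2): δ = 119.89°  ·
  (0,3): δ = 94.25°  ·
  (0,4): δ = 61.44°  ✓
  (0,5): δ = 26.58°  ✓
  (0,6): δ = 4.40°  ✓
  (0,7): δ = 81.54°  ·
  (1,2): δ = 152.81°  ·
  (1,3): δ = 127.17°  ·
  (1,4): δ = 94.37°  ·
  (1,5): δ = 59.50°  ✓
  (1,6): δ = 28.53°  ✓
  (1,7): δ = 48.62°  ✓
  (2,3): δ = 154.36°  ·
  (2,4): δ = 121.56°  ·
  (2,5): δ = 86.70°  ·
  (2,6): δ = 55.72°  ✓
  (2,7): δ = 21.43°  ✓
  (3,4): δ = 147.19°  ·
  (3,5): δ = 112.33°  ·
  (3,6): δ = 81.35°  ·
  (3,7): δ = 4.21°  ✓
  (4,5): δ = 145.14°  ·
  (4,6): δ = 114.16°  ·
  (4,7): δ = 37.02°  ✓
  (5,6): δ = 149.02°  ·
  (5,7): δ = 71.88°  ·
  (6,7): δ = 102.86°  ·
antipodal pairs: 10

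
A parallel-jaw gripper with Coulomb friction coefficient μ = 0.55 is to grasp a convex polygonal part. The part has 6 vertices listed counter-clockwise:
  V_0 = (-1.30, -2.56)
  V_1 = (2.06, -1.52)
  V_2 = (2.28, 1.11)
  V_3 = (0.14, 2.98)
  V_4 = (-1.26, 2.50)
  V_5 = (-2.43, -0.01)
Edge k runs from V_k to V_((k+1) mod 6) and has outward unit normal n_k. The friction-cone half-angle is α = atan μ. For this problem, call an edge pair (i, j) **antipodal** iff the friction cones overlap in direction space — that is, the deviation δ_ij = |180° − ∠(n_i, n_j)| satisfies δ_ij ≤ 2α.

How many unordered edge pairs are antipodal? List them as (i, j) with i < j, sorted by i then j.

count = 5; pairs: (0,3), (0,4), (1,4), (1,5), (2,5)

α = atan 0.55 = 28.81°;  2α = 57.62°
n_0 = (+0.2957, -0.9553)
n_1 = (+0.9965, -0.0834)
n_2 = (+0.6580, +0.7530)
n_3 = (-0.3243, +0.9459)
n_4 = (-0.9064, +0.4225)
n_5 = (-0.9143, -0.4051)
  (0,1): δ = 111.98°  ·
  (0,2): δ = 58.35°  ·
  (0,3): δ = 1.73°  ✓
  (0,4): δ = 47.81°  ✓
  (0,5): δ = 96.70°  ·
  (1,2): δ = 126.37°  ·
  (1,3): δ = 66.29°  ·
  (1,4): δ = 20.21°  ✓
  (1,5): δ = 28.68°  ✓
  (2,3): δ = 119.93°  ·
  (2,4): δ = 73.84°  ·
  (2,5): δ = 24.95°  ✓
  (3,4): δ = 133.92°  ·
  (3,5): δ = 85.02°  ·
  (4,5): δ = 131.11°  ·
antipodal pairs: 5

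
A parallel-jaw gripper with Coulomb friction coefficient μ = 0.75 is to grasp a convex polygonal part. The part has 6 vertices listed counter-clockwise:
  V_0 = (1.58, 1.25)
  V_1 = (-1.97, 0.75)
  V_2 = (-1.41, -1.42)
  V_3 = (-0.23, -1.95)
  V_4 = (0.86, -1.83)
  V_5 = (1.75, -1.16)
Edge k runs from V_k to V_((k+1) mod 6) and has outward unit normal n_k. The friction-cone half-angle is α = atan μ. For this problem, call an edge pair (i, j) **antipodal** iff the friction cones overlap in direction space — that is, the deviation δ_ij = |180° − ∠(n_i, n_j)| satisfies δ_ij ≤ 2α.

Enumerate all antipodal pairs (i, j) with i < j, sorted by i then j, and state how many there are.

α = atan 0.75 = 36.87°;  2α = 73.74°
n_0 = (-0.1395, +0.9902)
n_1 = (-0.9683, -0.2499)
n_2 = (-0.4097, -0.9122)
n_3 = (+0.1094, -0.9940)
n_4 = (+0.6014, -0.7989)
n_5 = (+0.9975, +0.0704)
  (0,1): δ = 83.55°  ·
  (0,2): δ = 32.20°  ✓
  (0,3): δ = 1.73°  ✓
  (0,4): δ = 28.96°  ✓
  (0,5): δ = 86.02°  ·
  (1,2): δ = 128.66°  ·
  (1,3): δ = 98.19°  ·
  (1,4): δ = 67.50°  ✓
  (1,5): δ = 10.44°  ✓
  (2,3): δ = 149.53°  ·
  (2,4): δ = 118.84°  ·
  (2,5): δ = 61.78°  ✓
  (3,4): δ = 149.31°  ·
  (3,5): δ = 92.25°  ·
  (4,5): δ = 122.94°  ·
antipodal pairs: 6

count = 6; pairs: (0,2), (0,3), (0,4), (1,4), (1,5), (2,5)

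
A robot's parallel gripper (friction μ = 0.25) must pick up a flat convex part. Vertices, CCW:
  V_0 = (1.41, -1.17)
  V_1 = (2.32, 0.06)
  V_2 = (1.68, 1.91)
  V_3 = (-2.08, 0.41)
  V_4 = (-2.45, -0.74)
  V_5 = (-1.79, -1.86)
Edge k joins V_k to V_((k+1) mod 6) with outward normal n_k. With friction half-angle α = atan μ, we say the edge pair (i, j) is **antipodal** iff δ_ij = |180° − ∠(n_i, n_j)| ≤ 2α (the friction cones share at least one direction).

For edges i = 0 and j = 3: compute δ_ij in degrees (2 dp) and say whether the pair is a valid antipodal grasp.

α = atan 0.25 = 14.04°;  2α = 28.07°
edge 0: e_0 = (+0.91, +1.23);  n_0 = (+0.8039, -0.5948)
edge 3: e_3 = (-0.37, -1.15);  n_3 = (-0.9519, +0.3063)
∠(n_0, n_3) = 161.34°
δ = |180° − 161.34°| = 18.66°
18.66° ≤ 2α = 28.07°  →  valid

δ = 18.66°, valid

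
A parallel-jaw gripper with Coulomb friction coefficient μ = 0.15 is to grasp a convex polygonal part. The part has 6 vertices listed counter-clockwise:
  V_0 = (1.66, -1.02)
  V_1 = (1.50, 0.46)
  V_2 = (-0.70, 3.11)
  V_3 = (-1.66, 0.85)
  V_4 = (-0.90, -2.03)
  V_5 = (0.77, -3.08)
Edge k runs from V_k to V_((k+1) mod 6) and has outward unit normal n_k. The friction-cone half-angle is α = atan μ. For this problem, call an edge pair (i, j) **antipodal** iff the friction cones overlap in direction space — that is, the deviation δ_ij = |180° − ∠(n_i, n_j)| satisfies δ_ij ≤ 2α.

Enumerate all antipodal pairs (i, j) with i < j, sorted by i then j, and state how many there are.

α = atan 0.15 = 8.53°;  2α = 17.06°
n_0 = (+0.9942, +0.1075)
n_1 = (+0.7694, +0.6388)
n_2 = (-0.9204, +0.3910)
n_3 = (-0.9669, -0.2552)
n_4 = (-0.5323, -0.8466)
n_5 = (+0.9180, -0.3966)
  (0,1): δ = 146.47°  ·
  (0,2): δ = 29.18°  ·
  (0,3): δ = 8.61°  ✓
  (0,4): δ = 51.67°  ·
  (0,5): δ = 150.46°  ·
  (1,2): δ = 62.71°  ·
  (1,3): δ = 24.92°  ·
  (1,4): δ = 18.14°  ·
  (1,5): δ = 116.93°  ·
  (2,3): δ = 142.20°  ·
  (2,4): δ = 99.14°  ·
  (2,5): δ = 0.35°  ✓
  (3,4): δ = 136.94°  ·
  (3,5): δ = 38.15°  ·
  (4,5): δ = 81.21°  ·
antipodal pairs: 2

count = 2; pairs: (0,3), (2,5)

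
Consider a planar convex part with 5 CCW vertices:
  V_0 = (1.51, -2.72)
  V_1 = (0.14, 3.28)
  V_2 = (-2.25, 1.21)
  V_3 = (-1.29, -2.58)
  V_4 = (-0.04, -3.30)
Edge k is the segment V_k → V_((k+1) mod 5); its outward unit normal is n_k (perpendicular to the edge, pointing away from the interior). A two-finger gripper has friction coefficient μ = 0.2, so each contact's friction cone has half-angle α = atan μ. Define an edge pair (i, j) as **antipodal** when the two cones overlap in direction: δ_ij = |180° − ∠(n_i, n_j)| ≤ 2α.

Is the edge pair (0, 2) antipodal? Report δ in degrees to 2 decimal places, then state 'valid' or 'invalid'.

δ = 1.35°, valid

α = atan 0.2 = 11.31°;  2α = 22.62°
edge 0: e_0 = (-1.37, +6.00);  n_0 = (+0.9749, +0.2226)
edge 2: e_2 = (+0.96, -3.79);  n_2 = (-0.9694, -0.2455)
∠(n_0, n_2) = 178.65°
δ = |180° − 178.65°| = 1.35°
1.35° ≤ 2α = 22.62°  →  valid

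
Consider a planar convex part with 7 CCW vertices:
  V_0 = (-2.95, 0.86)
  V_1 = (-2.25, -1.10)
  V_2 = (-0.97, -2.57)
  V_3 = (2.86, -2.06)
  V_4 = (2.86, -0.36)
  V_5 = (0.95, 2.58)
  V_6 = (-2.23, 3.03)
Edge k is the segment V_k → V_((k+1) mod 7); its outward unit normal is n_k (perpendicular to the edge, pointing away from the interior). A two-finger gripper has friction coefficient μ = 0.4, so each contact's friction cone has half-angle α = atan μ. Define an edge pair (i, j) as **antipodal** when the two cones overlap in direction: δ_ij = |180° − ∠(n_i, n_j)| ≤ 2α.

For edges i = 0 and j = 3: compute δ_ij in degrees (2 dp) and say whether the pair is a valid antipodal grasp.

α = atan 0.4 = 21.80°;  2α = 43.60°
edge 0: e_0 = (+0.70, -1.96);  n_0 = (-0.9417, -0.3363)
edge 3: e_3 = (+0.00, +1.70);  n_3 = (+1.0000, -0.0000)
∠(n_0, n_3) = 160.35°
δ = |180° − 160.35°| = 19.65°
19.65° ≤ 2α = 43.60°  →  valid

δ = 19.65°, valid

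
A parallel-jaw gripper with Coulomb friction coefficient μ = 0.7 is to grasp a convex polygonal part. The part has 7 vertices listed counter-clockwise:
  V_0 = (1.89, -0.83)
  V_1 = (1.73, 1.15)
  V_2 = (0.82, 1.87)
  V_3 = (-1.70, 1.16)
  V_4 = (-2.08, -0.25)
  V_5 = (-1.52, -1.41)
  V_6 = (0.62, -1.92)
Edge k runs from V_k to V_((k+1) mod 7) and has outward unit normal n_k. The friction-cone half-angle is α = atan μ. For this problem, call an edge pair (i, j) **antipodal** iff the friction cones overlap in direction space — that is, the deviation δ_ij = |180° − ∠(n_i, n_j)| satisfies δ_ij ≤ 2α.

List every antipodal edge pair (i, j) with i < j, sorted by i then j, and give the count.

α = atan 0.7 = 34.99°;  2α = 69.98°
n_0 = (+0.9968, +0.0805)
n_1 = (+0.6205, +0.7842)
n_2 = (-0.2712, +0.9625)
n_3 = (-0.9655, +0.2602)
n_4 = (-0.9006, -0.4347)
n_5 = (-0.2318, -0.9728)
n_6 = (+0.6513, -0.7588)
  (0,1): δ = 132.97°  ·
  (0,2): δ = 78.88°  ·
  (0,3): δ = 19.70°  ✓
  (0,4): δ = 21.15°  ✓
  (0,5): δ = 71.98°  ·
  (0,6): δ = 126.02°  ·
  (1,2): δ = 125.91°  ·
  (1,3): δ = 66.73°  ✓
  (1,4): δ = 25.88°  ✓
  (1,5): δ = 24.95°  ✓
  (1,6): δ = 78.99°  ·
  (2,3): δ = 120.82°  ·
  (2,4): δ = 79.97°  ·
  (2,5): δ = 29.14°  ✓
  (2,6): δ = 24.90°  ✓
  (3,4): δ = 139.15°  ·
  (3,5): δ = 88.32°  ·
  (3,6): δ = 34.28°  ✓
  (4,5): δ = 129.17°  ·
  (4,6): δ = 75.13°  ·
  (5,6): δ = 125.96°  ·
antipodal pairs: 8

count = 8; pairs: (0,3), (0,4), (1,3), (1,4), (1,5), (2,5), (2,6), (3,6)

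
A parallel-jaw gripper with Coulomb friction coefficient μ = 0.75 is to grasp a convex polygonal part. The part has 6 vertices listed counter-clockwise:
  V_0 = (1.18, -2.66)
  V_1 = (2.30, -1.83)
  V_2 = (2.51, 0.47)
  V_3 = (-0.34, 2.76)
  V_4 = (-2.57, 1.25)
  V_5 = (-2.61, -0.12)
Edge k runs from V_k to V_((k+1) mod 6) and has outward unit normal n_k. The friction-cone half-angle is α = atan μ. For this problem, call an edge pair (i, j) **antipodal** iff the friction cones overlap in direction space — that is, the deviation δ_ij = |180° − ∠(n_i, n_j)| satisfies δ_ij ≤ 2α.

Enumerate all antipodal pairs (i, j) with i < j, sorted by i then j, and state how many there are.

α = atan 0.75 = 36.87°;  2α = 73.74°
n_0 = (+0.5954, -0.8034)
n_1 = (+0.9959, -0.0909)
n_2 = (+0.6264, +0.7795)
n_3 = (-0.5607, +0.8280)
n_4 = (-0.9996, +0.0292)
n_5 = (-0.5567, -0.8307)
  (0,1): δ = 131.76°  ·
  (0,2): δ = 75.32°  ·
  (0,3): δ = 2.44°  ✓
  (0,4): δ = 51.79°  ✓
  (0,5): δ = 109.63°  ·
  (1,2): δ = 123.57°  ·
  (1,3): δ = 50.68°  ✓
  (1,4): δ = 3.54°  ✓
  (1,5): δ = 61.39°  ✓
  (2,3): δ = 107.11°  ·
  (2,4): δ = 52.89°  ✓
  (2,5): δ = 4.95°  ✓
  (3,4): δ = 125.78°  ·
  (3,5): δ = 67.93°  ✓
  (4,5): δ = 122.16°  ·
antipodal pairs: 8

count = 8; pairs: (0,3), (0,4), (1,3), (1,4), (1,5), (2,4), (2,5), (3,5)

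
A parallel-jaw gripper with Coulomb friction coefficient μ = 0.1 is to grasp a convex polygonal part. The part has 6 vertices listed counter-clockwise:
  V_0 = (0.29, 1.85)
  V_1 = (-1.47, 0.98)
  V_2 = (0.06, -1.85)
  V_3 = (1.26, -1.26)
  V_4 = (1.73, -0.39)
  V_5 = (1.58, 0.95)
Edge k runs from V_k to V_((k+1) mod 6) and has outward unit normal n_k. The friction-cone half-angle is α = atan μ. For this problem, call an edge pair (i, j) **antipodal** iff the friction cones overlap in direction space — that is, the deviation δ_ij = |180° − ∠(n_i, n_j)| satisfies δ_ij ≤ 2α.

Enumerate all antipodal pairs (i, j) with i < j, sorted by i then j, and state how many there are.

α = atan 0.1 = 5.71°;  2α = 11.42°
n_0 = (-0.4431, +0.8965)
n_1 = (-0.8797, -0.4756)
n_2 = (+0.4412, -0.8974)
n_3 = (+0.8798, -0.4753)
n_4 = (+0.9938, +0.1112)
n_5 = (+0.5722, +0.8201)
  (0,1): δ = 87.91°  ·
  (0,2): δ = 0.12°  ✓
  (0,3): δ = 35.32°  ·
  (0,4): δ = 70.08°  ·
  (0,5): δ = 118.79°  ·
  (1,2): δ = 92.22°  ·
  (1,3): δ = 56.78°  ·
  (1,4): δ = 22.01°  ·
  (1,5): δ = 26.70°  ·
  (2,3): δ = 144.56°  ·
  (2,4): δ = 109.79°  ·
  (2,5): δ = 61.08°  ·
  (3,4): δ = 145.23°  ·
  (3,5): δ = 96.52°  ·
  (4,5): δ = 131.29°  ·
antipodal pairs: 1

count = 1; pairs: (0,2)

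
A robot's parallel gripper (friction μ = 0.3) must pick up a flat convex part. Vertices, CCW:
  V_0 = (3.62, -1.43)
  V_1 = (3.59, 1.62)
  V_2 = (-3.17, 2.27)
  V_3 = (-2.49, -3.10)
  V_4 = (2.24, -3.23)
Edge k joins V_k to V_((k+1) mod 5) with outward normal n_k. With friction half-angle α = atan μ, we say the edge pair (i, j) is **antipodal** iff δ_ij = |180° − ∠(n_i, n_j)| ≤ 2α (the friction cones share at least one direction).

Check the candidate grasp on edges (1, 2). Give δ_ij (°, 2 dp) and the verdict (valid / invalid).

δ = 77.29°, invalid

α = atan 0.3 = 16.70°;  2α = 33.40°
edge 1: e_1 = (-6.76, +0.65);  n_1 = (+0.0957, +0.9954)
edge 2: e_2 = (+0.68, -5.37);  n_2 = (-0.9921, -0.1256)
∠(n_1, n_2) = 102.71°
δ = |180° − 102.71°| = 77.29°
77.29° > 2α = 33.40°  →  invalid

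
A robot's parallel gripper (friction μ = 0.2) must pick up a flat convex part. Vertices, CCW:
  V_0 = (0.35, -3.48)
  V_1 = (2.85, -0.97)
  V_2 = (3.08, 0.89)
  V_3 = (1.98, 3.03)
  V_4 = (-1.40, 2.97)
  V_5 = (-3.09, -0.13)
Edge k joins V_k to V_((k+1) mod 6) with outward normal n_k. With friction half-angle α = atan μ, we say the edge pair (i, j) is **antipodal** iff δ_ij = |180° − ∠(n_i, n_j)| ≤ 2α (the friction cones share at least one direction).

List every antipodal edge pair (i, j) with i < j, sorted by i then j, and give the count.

count = 3; pairs: (0,4), (1,4), (2,5)

α = atan 0.2 = 11.31°;  2α = 22.62°
n_0 = (+0.7085, -0.7057)
n_1 = (+0.9924, -0.1227)
n_2 = (+0.8894, +0.4572)
n_3 = (-0.0177, +0.9998)
n_4 = (-0.8780, +0.4787)
n_5 = (-0.6977, -0.7164)
  (0,1): δ = 142.16°  ·
  (0,2): δ = 107.91°  ·
  (0,3): δ = 44.10°  ·
  (0,4): δ = 16.29°  ✓
  (0,5): δ = 90.65°  ·
  (1,2): δ = 145.75°  ·
  (1,3): δ = 81.93°  ·
  (1,4): δ = 21.55°  ✓
  (1,5): δ = 52.81°  ·
  (2,3): δ = 116.19°  ·
  (2,4): δ = 55.80°  ·
  (2,5): δ = 18.56°  ✓
  (3,4): δ = 119.61°  ·
  (3,5): δ = 45.26°  ·
  (4,5): δ = 105.64°  ·
antipodal pairs: 3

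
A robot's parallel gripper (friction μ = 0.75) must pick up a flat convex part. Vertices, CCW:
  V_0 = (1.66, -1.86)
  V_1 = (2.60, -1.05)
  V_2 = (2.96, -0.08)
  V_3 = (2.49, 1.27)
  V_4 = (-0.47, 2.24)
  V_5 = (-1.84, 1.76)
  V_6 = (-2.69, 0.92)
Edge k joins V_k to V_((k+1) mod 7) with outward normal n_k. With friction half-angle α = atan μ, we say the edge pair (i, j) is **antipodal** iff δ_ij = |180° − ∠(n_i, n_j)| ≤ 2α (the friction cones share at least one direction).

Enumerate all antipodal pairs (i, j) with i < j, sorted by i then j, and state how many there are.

α = atan 0.75 = 36.87°;  2α = 73.74°
n_0 = (+0.6528, -0.7575)
n_1 = (+0.9375, -0.3479)
n_2 = (+0.9444, +0.3288)
n_3 = (+0.3114, +0.9503)
n_4 = (-0.3307, +0.9438)
n_5 = (-0.7029, +0.7113)
n_6 = (-0.5385, -0.8426)
  (0,1): δ = 151.11°  ·
  (0,2): δ = 111.56°  ·
  (0,3): δ = 58.90°  ✓
  (0,4): δ = 21.44°  ✓
  (0,5): δ = 3.91°  ✓
  (0,6): δ = 106.67°  ·
  (1,2): δ = 140.44°  ·
  (1,3): δ = 87.78°  ·
  (1,4): δ = 50.33°  ✓
  (1,5): δ = 24.98°  ✓
  (1,6): δ = 77.78°  ·
  (2,3): δ = 127.34°  ·
  (2,4): δ = 89.89°  ·
  (2,5): δ = 64.53°  ✓
  (2,6): δ = 38.22°  ✓
  (3,4): δ = 142.55°  ·
  (3,5): δ = 117.19°  ·
  (3,6): δ = 14.44°  ✓
  (4,5): δ = 154.65°  ·
  (4,6): δ = 51.89°  ✓
  (5,6): δ = 77.24°  ·
antipodal pairs: 9

count = 9; pairs: (0,3), (0,4), (0,5), (1,4), (1,5), (2,5), (2,6), (3,6), (4,6)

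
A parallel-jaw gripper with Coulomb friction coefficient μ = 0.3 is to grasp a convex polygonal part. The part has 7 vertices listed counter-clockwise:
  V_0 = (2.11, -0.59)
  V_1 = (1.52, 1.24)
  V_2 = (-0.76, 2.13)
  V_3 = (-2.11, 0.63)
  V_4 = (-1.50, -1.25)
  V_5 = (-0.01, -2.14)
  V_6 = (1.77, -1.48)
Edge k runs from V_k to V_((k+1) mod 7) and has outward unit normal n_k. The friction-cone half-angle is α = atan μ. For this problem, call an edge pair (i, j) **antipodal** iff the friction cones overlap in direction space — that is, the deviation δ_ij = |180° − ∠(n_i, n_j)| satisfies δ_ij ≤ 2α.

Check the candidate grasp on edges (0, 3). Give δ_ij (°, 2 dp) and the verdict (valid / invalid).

α = atan 0.3 = 16.70°;  2α = 33.40°
edge 0: e_0 = (-0.59, +1.83);  n_0 = (+0.9518, +0.3069)
edge 3: e_3 = (+0.61, -1.88);  n_3 = (-0.9512, -0.3086)
∠(n_0, n_3) = 179.89°
δ = |180° − 179.89°| = 0.11°
0.11° ≤ 2α = 33.40°  →  valid

δ = 0.11°, valid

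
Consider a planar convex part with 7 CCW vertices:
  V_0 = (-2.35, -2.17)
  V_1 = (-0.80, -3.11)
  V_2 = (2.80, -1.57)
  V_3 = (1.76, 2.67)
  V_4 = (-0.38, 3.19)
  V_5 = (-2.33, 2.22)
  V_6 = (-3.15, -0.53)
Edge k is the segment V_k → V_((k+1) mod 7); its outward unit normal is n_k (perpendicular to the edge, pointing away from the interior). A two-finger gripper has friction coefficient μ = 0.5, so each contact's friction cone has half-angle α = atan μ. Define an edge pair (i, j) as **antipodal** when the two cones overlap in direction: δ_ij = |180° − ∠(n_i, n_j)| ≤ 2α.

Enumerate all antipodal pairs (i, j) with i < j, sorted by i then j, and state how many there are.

count = 8; pairs: (0,2), (0,3), (1,3), (1,4), (1,5), (2,5), (2,6), (3,6)

α = atan 0.5 = 26.57°;  2α = 53.13°
n_0 = (-0.5185, -0.8550)
n_1 = (+0.3933, -0.9194)
n_2 = (+0.9712, +0.2382)
n_3 = (+0.2361, +0.9717)
n_4 = (-0.4454, +0.8953)
n_5 = (-0.9583, +0.2857)
n_6 = (-0.8988, -0.4384)
  (0,1): δ = 125.61°  ·
  (0,2): δ = 44.98°  ✓
  (0,3): δ = 17.58°  ✓
  (0,4): δ = 57.68°  ·
  (0,5): δ = 104.63°  ·
  (0,6): δ = 147.24°  ·
  (1,2): δ = 99.38°  ·
  (1,3): δ = 36.82°  ✓
  (1,4): δ = 3.29°  ✓
  (1,5): δ = 50.24°  ✓
  (1,6): δ = 92.84°  ·
  (2,3): δ = 117.44°  ·
  (2,4): δ = 77.33°  ·
  (2,5): δ = 30.39°  ✓
  (2,6): δ = 12.22°  ✓
  (3,4): δ = 139.89°  ·
  (3,5): δ = 92.95°  ·
  (3,6): δ = 50.34°  ✓
  (4,5): δ = 133.05°  ·
  (4,6): δ = 90.44°  ·
  (5,6): δ = 137.39°  ·
antipodal pairs: 8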